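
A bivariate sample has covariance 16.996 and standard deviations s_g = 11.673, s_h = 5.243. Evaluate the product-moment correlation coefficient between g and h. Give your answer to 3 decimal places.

r = Cov(g,h) / (s_g · s_h) = 16.996 / (11.673 × 5.243)
  = 16.996 / 61.2015 ≈ 0.278

0.278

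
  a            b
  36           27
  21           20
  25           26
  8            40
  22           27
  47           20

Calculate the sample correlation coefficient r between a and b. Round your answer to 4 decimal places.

n = 6, Σa = 159, Σb = 160, Σa² = 5119, Σb² = 4534, Σab = 3896
nΣab − ΣaΣb = 23376 − 25440 = -2064
nΣa² − (Σa)² = 30714 − 25281 = 5433; nΣb² − (Σb)² = 27204 − 25600 = 1604
r = -2064 / √(5433 × 1604) = -2064 / 2952.0386 ≈ -0.6992

-0.6992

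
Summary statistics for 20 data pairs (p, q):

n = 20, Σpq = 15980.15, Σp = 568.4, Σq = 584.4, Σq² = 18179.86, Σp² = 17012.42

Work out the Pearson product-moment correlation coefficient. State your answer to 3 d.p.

-0.646

r = (nΣpq − ΣpΣq) / √[(nΣp² − (Σp)²)(nΣq² − (Σq)²)]
Numerator: 20×15980.15 − 568.4×584.4 = -12569.96
Denominator: √[(340248.4 − 323078.56)(363597.2 − 341523.36)] = √[17169.84 × 22073.84] = 19468.0328
r = -12569.96 / 19468.0328 ≈ -0.646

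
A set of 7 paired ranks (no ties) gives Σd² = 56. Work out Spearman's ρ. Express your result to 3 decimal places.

0.000

ρ = 1 − 6Σd² / [n(n²−1)] = 1 − 6×56 / (7×48)
  = 1 − 336/336 = 1 − 1.0000 ≈ 0.000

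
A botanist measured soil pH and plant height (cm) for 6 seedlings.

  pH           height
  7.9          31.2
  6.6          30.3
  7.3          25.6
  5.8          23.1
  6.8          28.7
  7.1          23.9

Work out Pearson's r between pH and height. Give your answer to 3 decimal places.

n = 6, Σx = 41.5, Σy = 162.8, Σx² = 289.55, Σy² = 4475.4, Σxy = 1132.17
nΣxy − ΣxΣy = 6793.02 − 6756.2 = 36.82
nΣx² − (Σx)² = 1737.3 − 1722.25 = 15.05; nΣy² − (Σy)² = 26852.4 − 26503.84 = 348.56
r = 36.82 / √(15.05 × 348.56) = 36.82 / 72.4281 ≈ 0.508

0.508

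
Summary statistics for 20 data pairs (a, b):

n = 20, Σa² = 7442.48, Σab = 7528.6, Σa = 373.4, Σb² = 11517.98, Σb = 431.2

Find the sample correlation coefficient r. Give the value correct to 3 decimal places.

-0.510

r = (nΣab − ΣaΣb) / √[(nΣa² − (Σa)²)(nΣb² − (Σb)²)]
Numerator: 20×7528.6 − 373.4×431.2 = -10438.08
Denominator: √[(148849.6 − 139427.56)(230359.6 − 185933.44)] = √[9422.04 × 44426.16] = 20459.3513
r = -10438.08 / 20459.3513 ≈ -0.510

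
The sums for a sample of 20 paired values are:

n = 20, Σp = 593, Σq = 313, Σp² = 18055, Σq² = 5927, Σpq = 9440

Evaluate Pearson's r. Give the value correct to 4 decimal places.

r = (nΣpq − ΣpΣq) / √[(nΣp² − (Σp)²)(nΣq² − (Σq)²)]
Numerator: 20×9440 − 593×313 = 3191
Denominator: √[(361100 − 351649)(118540 − 97969)] = √[9451 × 20571] = 13943.3325
r = 3191 / 13943.3325 ≈ 0.2289

0.2289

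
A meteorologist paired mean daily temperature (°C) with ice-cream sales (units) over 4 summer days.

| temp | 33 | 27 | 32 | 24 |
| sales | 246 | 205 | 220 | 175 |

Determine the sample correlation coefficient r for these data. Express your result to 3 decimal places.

n = 4, Σx = 116, Σy = 846, Σx² = 3418, Σy² = 181566, Σxy = 24893
nΣxy − ΣxΣy = 99572 − 98136 = 1436
nΣx² − (Σx)² = 13672 − 13456 = 216; nΣy² − (Σy)² = 726264 − 715716 = 10548
r = 1436 / √(216 × 10548) = 1436 / 1509.4264 ≈ 0.951

0.951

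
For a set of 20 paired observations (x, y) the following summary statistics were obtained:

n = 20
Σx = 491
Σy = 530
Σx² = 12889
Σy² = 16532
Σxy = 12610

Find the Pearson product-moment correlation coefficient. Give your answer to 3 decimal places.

r = (nΣxy − ΣxΣy) / √[(nΣx² − (Σx)²)(nΣy² − (Σy)²)]
Numerator: 20×12610 − 491×530 = -8030
Denominator: √[(257780 − 241081)(330640 − 280900)] = √[16699 × 49740] = 28820.2752
r = -8030 / 28820.2752 ≈ -0.279

-0.279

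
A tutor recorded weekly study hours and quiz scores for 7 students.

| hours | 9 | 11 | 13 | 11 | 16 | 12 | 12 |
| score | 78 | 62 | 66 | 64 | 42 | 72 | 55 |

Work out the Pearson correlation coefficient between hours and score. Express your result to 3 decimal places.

n = 7, Σx = 84, Σy = 439, Σx² = 1036, Σy² = 28353, Σxy = 5142
nΣxy − ΣxΣy = 35994 − 36876 = -882
nΣx² − (Σx)² = 7252 − 7056 = 196; nΣy² − (Σy)² = 198471 − 192721 = 5750
r = -882 / √(196 × 5750) = -882 / 1061.6026 ≈ -0.831

-0.831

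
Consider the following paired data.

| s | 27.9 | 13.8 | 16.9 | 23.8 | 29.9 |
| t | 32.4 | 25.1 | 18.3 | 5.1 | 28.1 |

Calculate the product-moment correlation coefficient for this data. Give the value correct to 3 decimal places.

n = 5, Σs = 112.3, Σt = 109, Σs² = 2714.91, Σt² = 2830.28, Σst = 2521.18
nΣst − ΣsΣt = 12605.9 − 12240.7 = 365.2
nΣs² − (Σs)² = 13574.55 − 12611.29 = 963.26; nΣt² − (Σt)² = 14151.4 − 11881 = 2270.4
r = 365.2 / √(963.26 × 2270.4) = 365.2 / 1478.8460 ≈ 0.247

0.247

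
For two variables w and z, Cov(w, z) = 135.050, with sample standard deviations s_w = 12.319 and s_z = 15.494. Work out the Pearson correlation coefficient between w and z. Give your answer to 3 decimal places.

0.708

r = Cov(w,z) / (s_w · s_z) = 135.050 / (12.319 × 15.494)
  = 135.050 / 190.8706 ≈ 0.708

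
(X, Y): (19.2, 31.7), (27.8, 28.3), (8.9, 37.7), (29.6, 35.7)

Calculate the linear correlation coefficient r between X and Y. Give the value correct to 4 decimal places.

-0.5357

n = 4, ΣX = 85.5, ΣY = 133.4, ΣX² = 2096.85, ΣY² = 4501.56, ΣXY = 2787.63
nΣXY − ΣXΣY = 11150.52 − 11405.7 = -255.18
nΣX² − (ΣX)² = 8387.4 − 7310.25 = 1077.15; nΣY² − (ΣY)² = 18006.24 − 17795.56 = 210.68
r = -255.18 / √(1077.15 × 210.68) = -255.18 / 476.3759 ≈ -0.5357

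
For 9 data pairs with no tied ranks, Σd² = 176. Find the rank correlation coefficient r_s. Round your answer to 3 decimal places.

ρ = 1 − 6Σd² / [n(n²−1)] = 1 − 6×176 / (9×80)
  = 1 − 1056/720 = 1 − 1.4667 ≈ -0.467

-0.467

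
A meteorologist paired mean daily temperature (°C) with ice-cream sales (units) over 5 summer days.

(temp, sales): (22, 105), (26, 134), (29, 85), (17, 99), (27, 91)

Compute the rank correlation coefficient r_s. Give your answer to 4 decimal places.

Rank temp: 2, 3, 5, 1, 4
Rank sales: 4, 5, 1, 3, 2
d = rank(temp) − rank(sales): -2, -2, 4, -2, 2; Σd² = 32
ρ = 1 − 6Σd² / [n(n²−1)] = 1 − 6×32 / (5×24) = 1 − 192/120 ≈ -0.6000

-0.6000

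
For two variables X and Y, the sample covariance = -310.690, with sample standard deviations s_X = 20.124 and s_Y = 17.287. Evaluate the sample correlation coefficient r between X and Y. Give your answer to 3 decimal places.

r = Cov(X,Y) / (s_X · s_Y) = -310.690 / (20.124 × 17.287)
  = -310.690 / 347.8836 ≈ -0.893

-0.893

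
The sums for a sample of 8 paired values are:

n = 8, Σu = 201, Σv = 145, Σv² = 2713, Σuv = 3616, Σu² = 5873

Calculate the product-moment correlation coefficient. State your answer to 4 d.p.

-0.1026

r = (nΣuv − ΣuΣv) / √[(nΣu² − (Σu)²)(nΣv² − (Σv)²)]
Numerator: 8×3616 − 201×145 = -217
Denominator: √[(46984 − 40401)(21704 − 21025)] = √[6583 × 679] = 2114.2036
r = -217 / 2114.2036 ≈ -0.1026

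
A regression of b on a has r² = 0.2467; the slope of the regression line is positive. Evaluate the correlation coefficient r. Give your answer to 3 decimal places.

0.497

|r| = √0.2467 = 0.497
The association is positive, so r = 0.497.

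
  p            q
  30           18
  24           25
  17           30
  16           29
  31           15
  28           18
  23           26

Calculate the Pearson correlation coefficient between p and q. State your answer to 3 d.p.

n = 7, Σp = 169, Σq = 161, Σp² = 4295, Σq² = 3915, Σpq = 3681
nΣpq − ΣpΣq = 25767 − 27209 = -1442
nΣp² − (Σp)² = 30065 − 28561 = 1504; nΣq² − (Σq)² = 27405 − 25921 = 1484
r = -1442 / √(1504 × 1484) = -1442 / 1493.9665 ≈ -0.965

-0.965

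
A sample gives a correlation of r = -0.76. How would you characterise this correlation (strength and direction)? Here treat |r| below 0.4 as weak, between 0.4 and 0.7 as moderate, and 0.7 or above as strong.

r = -0.76 < 0 so the relationship is negative.
|r| = 0.76, which falls in the strong range.

strong negative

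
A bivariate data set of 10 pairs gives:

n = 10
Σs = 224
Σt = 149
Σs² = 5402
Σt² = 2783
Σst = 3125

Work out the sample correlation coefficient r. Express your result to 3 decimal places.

-0.457

r = (nΣst − ΣsΣt) / √[(nΣs² − (Σs)²)(nΣt² − (Σt)²)]
Numerator: 10×3125 − 224×149 = -2126
Denominator: √[(54020 − 50176)(27830 − 22201)] = √[3844 × 5629] = 4651.6530
r = -2126 / 4651.6530 ≈ -0.457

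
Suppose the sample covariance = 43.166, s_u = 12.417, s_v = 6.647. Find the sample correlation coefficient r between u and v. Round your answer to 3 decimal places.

0.523

r = Cov(u,v) / (s_u · s_v) = 43.166 / (12.417 × 6.647)
  = 43.166 / 82.5358 ≈ 0.523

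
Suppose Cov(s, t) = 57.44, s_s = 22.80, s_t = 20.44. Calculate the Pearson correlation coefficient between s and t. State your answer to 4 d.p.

r = Cov(s,t) / (s_s · s_t) = 57.44 / (22.80 × 20.44)
  = 57.44 / 466.0320 ≈ 0.1233

0.1233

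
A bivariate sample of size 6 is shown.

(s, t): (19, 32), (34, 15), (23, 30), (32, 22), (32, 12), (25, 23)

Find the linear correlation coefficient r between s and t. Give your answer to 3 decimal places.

n = 6, Σs = 165, Σt = 134, Σs² = 4719, Σt² = 3306, Σst = 3471
nΣst − ΣsΣt = 20826 − 22110 = -1284
nΣs² − (Σs)² = 28314 − 27225 = 1089; nΣt² − (Σt)² = 19836 − 17956 = 1880
r = -1284 / √(1089 × 1880) = -1284 / 1430.8459 ≈ -0.897

-0.897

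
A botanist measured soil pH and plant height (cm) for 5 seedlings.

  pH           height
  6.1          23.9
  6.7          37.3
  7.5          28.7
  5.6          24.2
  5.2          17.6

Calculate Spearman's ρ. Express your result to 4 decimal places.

0.8000

Rank pH: 3, 4, 5, 2, 1
Rank height: 2, 5, 4, 3, 1
d = rank(pH) − rank(height): 1, -1, 1, -1, 0; Σd² = 4
ρ = 1 − 6Σd² / [n(n²−1)] = 1 − 6×4 / (5×24) = 1 − 24/120 ≈ 0.8000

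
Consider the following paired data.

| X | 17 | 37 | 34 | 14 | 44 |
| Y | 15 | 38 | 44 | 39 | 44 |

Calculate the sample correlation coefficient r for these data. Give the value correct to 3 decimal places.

n = 5, ΣX = 146, ΣY = 180, ΣX² = 4946, ΣY² = 7062, ΣXY = 5639
nΣXY − ΣXΣY = 28195 − 26280 = 1915
nΣX² − (ΣX)² = 24730 − 21316 = 3414; nΣY² − (ΣY)² = 35310 − 32400 = 2910
r = 1915 / √(3414 × 2910) = 1915 / 3151.9423 ≈ 0.608

0.608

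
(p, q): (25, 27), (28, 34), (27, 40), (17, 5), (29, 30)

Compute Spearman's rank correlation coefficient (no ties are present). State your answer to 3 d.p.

0.600

Rank p: 2, 4, 3, 1, 5
Rank q: 2, 4, 5, 1, 3
d = rank(p) − rank(q): 0, 0, -2, 0, 2; Σd² = 8
ρ = 1 − 6Σd² / [n(n²−1)] = 1 − 6×8 / (5×24) = 1 − 48/120 ≈ 0.600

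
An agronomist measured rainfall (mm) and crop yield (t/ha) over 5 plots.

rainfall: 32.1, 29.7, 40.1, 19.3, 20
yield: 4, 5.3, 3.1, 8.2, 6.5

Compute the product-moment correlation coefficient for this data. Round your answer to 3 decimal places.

-0.948

n = 5, Σx = 141.2, Σy = 27.1, Σx² = 4293, Σy² = 163.19, Σxy = 698.38
nΣxy − ΣxΣy = 3491.9 − 3826.52 = -334.62
nΣx² − (Σx)² = 21465 − 19937.44 = 1527.56; nΣy² − (Σy)² = 815.95 − 734.41 = 81.54
r = -334.62 / √(1527.56 × 81.54) = -334.62 / 352.9267 ≈ -0.948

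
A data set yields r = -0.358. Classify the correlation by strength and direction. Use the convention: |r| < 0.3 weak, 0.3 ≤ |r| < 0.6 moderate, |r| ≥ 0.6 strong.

moderate negative

r = -0.358 < 0 so the relationship is negative.
|r| = 0.358, which falls in the moderate range.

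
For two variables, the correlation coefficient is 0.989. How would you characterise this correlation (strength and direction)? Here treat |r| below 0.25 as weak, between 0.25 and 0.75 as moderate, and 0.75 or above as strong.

r = 0.989 > 0 so the relationship is positive.
|r| = 0.989, which falls in the strong range.

strong positive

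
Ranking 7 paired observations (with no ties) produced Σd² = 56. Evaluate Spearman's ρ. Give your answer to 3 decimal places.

ρ = 1 − 6Σd² / [n(n²−1)] = 1 − 6×56 / (7×48)
  = 1 − 336/336 = 1 − 1.0000 ≈ 0.000

0.000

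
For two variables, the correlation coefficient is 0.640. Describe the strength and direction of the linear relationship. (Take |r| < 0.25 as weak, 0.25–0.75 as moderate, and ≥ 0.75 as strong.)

r = 0.640 > 0 so the relationship is positive.
|r| = 0.640, which falls in the moderate range.

moderate positive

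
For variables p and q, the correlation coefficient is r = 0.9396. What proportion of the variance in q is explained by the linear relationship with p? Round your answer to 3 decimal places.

r² = (0.9396)² = 0.883

0.883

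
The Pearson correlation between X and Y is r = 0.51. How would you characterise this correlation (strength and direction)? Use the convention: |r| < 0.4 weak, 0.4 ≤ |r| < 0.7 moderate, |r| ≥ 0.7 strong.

moderate positive

r = 0.51 > 0 so the relationship is positive.
|r| = 0.51, which falls in the moderate range.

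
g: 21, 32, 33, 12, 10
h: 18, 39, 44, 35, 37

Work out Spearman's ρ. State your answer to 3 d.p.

0.600

Rank g: 3, 4, 5, 2, 1
Rank h: 1, 4, 5, 2, 3
d = rank(g) − rank(h): 2, 0, 0, 0, -2; Σd² = 8
ρ = 1 − 6Σd² / [n(n²−1)] = 1 − 6×8 / (5×24) = 1 − 48/120 ≈ 0.600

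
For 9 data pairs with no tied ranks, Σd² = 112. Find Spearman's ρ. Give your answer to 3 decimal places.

ρ = 1 − 6Σd² / [n(n²−1)] = 1 − 6×112 / (9×80)
  = 1 − 672/720 = 1 − 0.9333 ≈ 0.067

0.067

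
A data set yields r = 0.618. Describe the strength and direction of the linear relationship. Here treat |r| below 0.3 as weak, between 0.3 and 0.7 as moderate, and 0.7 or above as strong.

moderate positive

r = 0.618 > 0 so the relationship is positive.
|r| = 0.618, which falls in the moderate range.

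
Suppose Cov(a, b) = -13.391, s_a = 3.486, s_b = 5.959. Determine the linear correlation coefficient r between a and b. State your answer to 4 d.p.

r = Cov(a,b) / (s_a · s_b) = -13.391 / (3.486 × 5.959)
  = -13.391 / 20.7731 ≈ -0.6446

-0.6446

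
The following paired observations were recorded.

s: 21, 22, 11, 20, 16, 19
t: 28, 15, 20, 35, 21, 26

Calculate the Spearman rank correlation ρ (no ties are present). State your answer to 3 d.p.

Rank s: 5, 6, 1, 4, 2, 3
Rank t: 5, 1, 2, 6, 3, 4
d = rank(s) − rank(t): 0, 5, -1, -2, -1, -1; Σd² = 32
ρ = 1 − 6Σd² / [n(n²−1)] = 1 − 6×32 / (6×35) = 1 − 192/210 ≈ 0.086

0.086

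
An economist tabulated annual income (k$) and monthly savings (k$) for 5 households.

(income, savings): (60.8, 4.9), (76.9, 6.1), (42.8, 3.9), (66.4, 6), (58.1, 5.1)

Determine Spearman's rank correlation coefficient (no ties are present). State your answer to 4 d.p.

0.9000

Rank income: 3, 5, 1, 4, 2
Rank savings: 2, 5, 1, 4, 3
d = rank(income) − rank(savings): 1, 0, 0, 0, -1; Σd² = 2
ρ = 1 − 6Σd² / [n(n²−1)] = 1 − 6×2 / (5×24) = 1 − 12/120 ≈ 0.9000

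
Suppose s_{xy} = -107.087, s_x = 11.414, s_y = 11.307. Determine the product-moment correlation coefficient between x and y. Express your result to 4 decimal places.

-0.8298

r = Cov(x,y) / (s_x · s_y) = -107.087 / (11.414 × 11.307)
  = -107.087 / 129.0581 ≈ -0.8298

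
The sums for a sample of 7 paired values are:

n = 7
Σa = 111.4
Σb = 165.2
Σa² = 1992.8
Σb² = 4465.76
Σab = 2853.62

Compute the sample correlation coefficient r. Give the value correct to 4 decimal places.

0.6359

r = (nΣab − ΣaΣb) / √[(nΣa² − (Σa)²)(nΣb² − (Σb)²)]
Numerator: 7×2853.62 − 111.4×165.2 = 1572.06
Denominator: √[(13949.6 − 12409.96)(31260.32 − 27291.04)] = √[1539.64 × 3969.28] = 2472.0967
r = 1572.06 / 2472.0967 ≈ 0.6359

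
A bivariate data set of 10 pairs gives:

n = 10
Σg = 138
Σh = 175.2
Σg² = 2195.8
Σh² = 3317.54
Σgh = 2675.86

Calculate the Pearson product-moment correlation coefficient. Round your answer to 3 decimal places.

r = (nΣgh − ΣgΣh) / √[(nΣg² − (Σg)²)(nΣh² − (Σh)²)]
Numerator: 10×2675.86 − 138×175.2 = 2581
Denominator: √[(21958 − 19044)(33175.4 − 30695.04)] = √[2914 × 2480.36] = 2688.4510
r = 2581 / 2688.4510 ≈ 0.960

0.960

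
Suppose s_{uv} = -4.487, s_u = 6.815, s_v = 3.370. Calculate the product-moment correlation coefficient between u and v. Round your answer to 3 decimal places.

-0.195

r = Cov(u,v) / (s_u · s_v) = -4.487 / (6.815 × 3.370)
  = -4.487 / 22.9666 ≈ -0.195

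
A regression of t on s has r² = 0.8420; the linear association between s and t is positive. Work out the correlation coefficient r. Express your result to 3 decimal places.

|r| = √0.8420 = 0.918
The association is positive, so r = 0.918.

0.918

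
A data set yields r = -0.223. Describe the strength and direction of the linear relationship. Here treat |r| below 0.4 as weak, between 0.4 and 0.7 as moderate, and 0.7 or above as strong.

weak negative

r = -0.223 < 0 so the relationship is negative.
|r| = 0.223, which falls in the weak range.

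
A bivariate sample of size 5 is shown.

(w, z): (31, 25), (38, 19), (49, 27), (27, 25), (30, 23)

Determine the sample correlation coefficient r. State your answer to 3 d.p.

n = 5, Σw = 175, Σz = 119, Σw² = 6435, Σz² = 2869, Σwz = 4185
nΣwz − ΣwΣz = 20925 − 20825 = 100
nΣw² − (Σw)² = 32175 − 30625 = 1550; nΣz² − (Σz)² = 14345 − 14161 = 184
r = 100 / √(1550 × 184) = 100 / 534.0412 ≈ 0.187

0.187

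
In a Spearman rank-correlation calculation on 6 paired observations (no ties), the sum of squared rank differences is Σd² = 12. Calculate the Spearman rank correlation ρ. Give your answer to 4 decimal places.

ρ = 1 − 6Σd² / [n(n²−1)] = 1 − 6×12 / (6×35)
  = 1 − 72/210 = 1 − 0.34286 ≈ 0.6571

0.6571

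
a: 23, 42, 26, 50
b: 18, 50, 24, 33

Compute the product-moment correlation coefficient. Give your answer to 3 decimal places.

0.708

n = 4, Σa = 141, Σb = 125, Σa² = 5469, Σb² = 4489, Σab = 4788
nΣab − ΣaΣb = 19152 − 17625 = 1527
nΣa² − (Σa)² = 21876 − 19881 = 1995; nΣb² − (Σb)² = 17956 − 15625 = 2331
r = 1527 / √(1995 × 2331) = 1527 / 2156.4659 ≈ 0.708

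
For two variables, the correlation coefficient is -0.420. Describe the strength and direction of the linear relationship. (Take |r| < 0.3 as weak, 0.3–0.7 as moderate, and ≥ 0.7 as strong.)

r = -0.420 < 0 so the relationship is negative.
|r| = 0.420, which falls in the moderate range.

moderate negative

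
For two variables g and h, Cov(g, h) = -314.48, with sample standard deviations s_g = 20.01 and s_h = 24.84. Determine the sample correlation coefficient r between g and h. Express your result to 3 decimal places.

-0.633

r = Cov(g,h) / (s_g · s_h) = -314.48 / (20.01 × 24.84)
  = -314.48 / 497.0484 ≈ -0.633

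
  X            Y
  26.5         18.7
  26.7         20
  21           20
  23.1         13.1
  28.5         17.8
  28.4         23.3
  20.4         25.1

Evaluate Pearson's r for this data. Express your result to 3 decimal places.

-0.112

n = 7, ΣX = 174.6, ΣY = 138, ΣX² = 4424.72, ΣY² = 2811.04, ΣXY = 3433.22
nΣXY − ΣXΣY = 24032.54 − 24094.8 = -62.26
nΣX² − (ΣX)² = 30973.04 − 30485.16 = 487.88; nΣY² − (ΣY)² = 19677.28 − 19044 = 633.28
r = -62.26 / √(487.88 × 633.28) = -62.26 / 555.8459 ≈ -0.112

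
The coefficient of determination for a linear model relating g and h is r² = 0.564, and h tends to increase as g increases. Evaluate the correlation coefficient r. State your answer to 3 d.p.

|r| = √0.564 = 0.751
The association is positive, so r = 0.751.

0.751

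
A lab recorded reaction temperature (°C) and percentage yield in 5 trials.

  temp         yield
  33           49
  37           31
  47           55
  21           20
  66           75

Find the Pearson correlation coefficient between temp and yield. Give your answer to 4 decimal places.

0.9235

n = 5, Σx = 204, Σy = 230, Σx² = 9464, Σy² = 12412, Σxy = 10719
nΣxy − ΣxΣy = 53595 − 46920 = 6675
nΣx² − (Σx)² = 47320 − 41616 = 5704; nΣy² − (Σy)² = 62060 − 52900 = 9160
r = 6675 / √(5704 × 9160) = 6675 / 7228.3221 ≈ 0.9235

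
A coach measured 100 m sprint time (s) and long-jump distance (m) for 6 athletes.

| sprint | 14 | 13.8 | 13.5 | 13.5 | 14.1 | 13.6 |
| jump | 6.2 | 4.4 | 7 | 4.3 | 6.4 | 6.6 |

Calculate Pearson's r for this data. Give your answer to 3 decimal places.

0.129

n = 6, Σx = 82.5, Σy = 34.9, Σx² = 1134.71, Σy² = 209.81, Σxy = 480.07
nΣxy − ΣxΣy = 2880.42 − 2879.25 = 1.17
nΣx² − (Σx)² = 6808.26 − 6806.25 = 2.01; nΣy² − (Σy)² = 1258.86 − 1218.01 = 40.85
r = 1.17 / √(2.01 × 40.85) = 1.17 / 9.0614 ≈ 0.129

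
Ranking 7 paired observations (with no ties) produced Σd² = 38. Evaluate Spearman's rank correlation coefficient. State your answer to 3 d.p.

ρ = 1 − 6Σd² / [n(n²−1)] = 1 − 6×38 / (7×48)
  = 1 − 228/336 = 1 − 0.6786 ≈ 0.321

0.321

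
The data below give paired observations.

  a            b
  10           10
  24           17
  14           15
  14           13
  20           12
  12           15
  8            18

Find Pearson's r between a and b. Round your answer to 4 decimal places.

0.0723

n = 7, Σa = 102, Σb = 100, Σa² = 1676, Σb² = 1476, Σab = 1464
nΣab − ΣaΣb = 10248 − 10200 = 48
nΣa² − (Σa)² = 11732 − 10404 = 1328; nΣb² − (Σb)² = 10332 − 10000 = 332
r = 48 / √(1328 × 332) = 48 / 664.0000 ≈ 0.0723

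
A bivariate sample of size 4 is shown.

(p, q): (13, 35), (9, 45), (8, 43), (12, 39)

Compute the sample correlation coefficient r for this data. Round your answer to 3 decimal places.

-0.916

n = 4, Σp = 42, Σq = 162, Σp² = 458, Σq² = 6620, Σpq = 1672
nΣpq − ΣpΣq = 6688 − 6804 = -116
nΣp² − (Σp)² = 1832 − 1764 = 68; nΣq² − (Σq)² = 26480 − 26244 = 236
r = -116 / √(68 × 236) = -116 / 126.6807 ≈ -0.916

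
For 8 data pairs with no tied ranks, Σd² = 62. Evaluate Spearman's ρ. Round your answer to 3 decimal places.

0.262

ρ = 1 − 6Σd² / [n(n²−1)] = 1 − 6×62 / (8×63)
  = 1 − 372/504 = 1 − 0.7381 ≈ 0.262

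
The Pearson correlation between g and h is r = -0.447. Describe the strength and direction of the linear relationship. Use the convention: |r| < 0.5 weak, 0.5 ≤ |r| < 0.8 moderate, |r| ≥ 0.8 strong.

weak negative

r = -0.447 < 0 so the relationship is negative.
|r| = 0.447, which falls in the weak range.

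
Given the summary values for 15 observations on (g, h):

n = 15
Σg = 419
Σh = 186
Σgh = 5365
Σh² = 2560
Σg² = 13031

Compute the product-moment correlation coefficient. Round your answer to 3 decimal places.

0.292

r = (nΣgh − ΣgΣh) / √[(nΣg² − (Σg)²)(nΣh² − (Σh)²)]
Numerator: 15×5365 − 419×186 = 2541
Denominator: √[(195465 − 175561)(38400 − 34596)] = √[19904 × 3804] = 8701.4261
r = 2541 / 8701.4261 ≈ 0.292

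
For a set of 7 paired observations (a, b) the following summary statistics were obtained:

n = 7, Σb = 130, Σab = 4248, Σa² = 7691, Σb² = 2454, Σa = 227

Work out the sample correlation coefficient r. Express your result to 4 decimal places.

0.2821

r = (nΣab − ΣaΣb) / √[(nΣa² − (Σa)²)(nΣb² − (Σb)²)]
Numerator: 7×4248 − 227×130 = 226
Denominator: √[(53837 − 51529)(17178 − 16900)] = √[2308 × 278] = 801.0144
r = 226 / 801.0144 ≈ 0.2821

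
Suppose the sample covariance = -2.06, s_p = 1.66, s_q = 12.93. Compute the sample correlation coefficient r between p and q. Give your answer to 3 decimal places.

r = Cov(p,q) / (s_p · s_q) = -2.06 / (1.66 × 12.93)
  = -2.06 / 21.4638 ≈ -0.096

-0.096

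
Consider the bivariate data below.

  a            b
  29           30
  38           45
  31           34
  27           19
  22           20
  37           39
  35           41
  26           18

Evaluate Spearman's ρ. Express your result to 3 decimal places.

Rank a: 4, 8, 5, 3, 1, 7, 6, 2
Rank b: 4, 8, 5, 2, 3, 6, 7, 1
d = rank(a) − rank(b): 0, 0, 0, 1, -2, 1, -1, 1; Σd² = 8
ρ = 1 − 6Σd² / [n(n²−1)] = 1 − 6×8 / (8×63) = 1 − 48/504 ≈ 0.905

0.905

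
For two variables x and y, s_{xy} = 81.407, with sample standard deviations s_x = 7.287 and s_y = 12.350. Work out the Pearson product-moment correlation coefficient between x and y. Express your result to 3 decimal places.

r = Cov(x,y) / (s_x · s_y) = 81.407 / (7.287 × 12.350)
  = 81.407 / 89.9945 ≈ 0.905

0.905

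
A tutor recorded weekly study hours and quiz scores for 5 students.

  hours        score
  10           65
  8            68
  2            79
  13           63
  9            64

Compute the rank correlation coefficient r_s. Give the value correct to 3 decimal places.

-0.900

Rank hours: 4, 2, 1, 5, 3
Rank score: 3, 4, 5, 1, 2
d = rank(hours) − rank(score): 1, -2, -4, 4, 1; Σd² = 38
ρ = 1 − 6Σd² / [n(n²−1)] = 1 − 6×38 / (5×24) = 1 − 228/120 ≈ -0.900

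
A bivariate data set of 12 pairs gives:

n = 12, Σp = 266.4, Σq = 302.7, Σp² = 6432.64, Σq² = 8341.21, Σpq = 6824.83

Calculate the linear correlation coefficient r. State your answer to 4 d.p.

0.1734

r = (nΣpq − ΣpΣq) / √[(nΣp² − (Σp)²)(nΣq² − (Σq)²)]
Numerator: 12×6824.83 − 266.4×302.7 = 1258.68
Denominator: √[(77191.68 − 70968.96)(100094.52 − 91627.29)] = √[6222.72 × 8467.23] = 7258.7328
r = 1258.68 / 7258.7328 ≈ 0.1734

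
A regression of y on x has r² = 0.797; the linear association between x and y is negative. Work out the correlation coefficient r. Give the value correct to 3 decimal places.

|r| = √0.797 = 0.893
The association is negative, so r = −0.893.

-0.893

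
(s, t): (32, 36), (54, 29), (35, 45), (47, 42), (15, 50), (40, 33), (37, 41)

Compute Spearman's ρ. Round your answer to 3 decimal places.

Rank s: 2, 7, 3, 6, 1, 5, 4
Rank t: 3, 1, 6, 5, 7, 2, 4
d = rank(s) − rank(t): -1, 6, -3, 1, -6, 3, 0; Σd² = 92
ρ = 1 − 6Σd² / [n(n²−1)] = 1 − 6×92 / (7×48) = 1 − 552/336 ≈ -0.643

-0.643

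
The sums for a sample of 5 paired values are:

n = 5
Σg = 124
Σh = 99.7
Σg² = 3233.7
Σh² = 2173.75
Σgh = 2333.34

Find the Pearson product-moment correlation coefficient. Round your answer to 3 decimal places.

r = (nΣgh − ΣgΣh) / √[(nΣg² − (Σg)²)(nΣh² − (Σh)²)]
Numerator: 5×2333.34 − 124×99.7 = -696.1
Denominator: √[(16168.5 − 15376)(10868.75 − 9940.09)] = √[792.5 × 928.66] = 857.8829
r = -696.1 / 857.8829 ≈ -0.811

-0.811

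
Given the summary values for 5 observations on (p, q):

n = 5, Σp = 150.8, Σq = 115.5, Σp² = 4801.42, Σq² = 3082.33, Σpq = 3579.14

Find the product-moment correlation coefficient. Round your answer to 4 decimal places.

r = (nΣpq − ΣpΣq) / √[(nΣp² − (Σp)²)(nΣq² − (Σq)²)]
Numerator: 5×3579.14 − 150.8×115.5 = 478.3
Denominator: √[(24007.1 − 22740.64)(15411.65 − 13340.25)] = √[1266.46 × 2071.4] = 1619.6744
r = 478.3 / 1619.6744 ≈ 0.2953

0.2953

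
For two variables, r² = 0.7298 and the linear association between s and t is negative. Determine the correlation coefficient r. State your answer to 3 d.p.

|r| = √0.7298 = 0.854
The association is negative, so r = −0.854.

-0.854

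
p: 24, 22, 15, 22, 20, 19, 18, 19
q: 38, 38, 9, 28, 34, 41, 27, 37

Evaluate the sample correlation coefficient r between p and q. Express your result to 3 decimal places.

n = 8, Σp = 159, Σq = 252, Σp² = 3215, Σq² = 8688, Σpq = 5147
nΣpq − ΣpΣq = 41176 − 40068 = 1108
nΣp² − (Σp)² = 25720 − 25281 = 439; nΣq² − (Σq)² = 69504 − 63504 = 6000
r = 1108 / √(439 × 6000) = 1108 / 1622.9603 ≈ 0.683

0.683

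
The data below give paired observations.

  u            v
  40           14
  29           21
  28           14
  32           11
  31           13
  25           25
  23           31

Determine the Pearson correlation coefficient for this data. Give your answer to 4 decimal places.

-0.7262

n = 7, Σu = 208, Σv = 129, Σu² = 6364, Σv² = 2709, Σuv = 3654
nΣuv − ΣuΣv = 25578 − 26832 = -1254
nΣu² − (Σu)² = 44548 − 43264 = 1284; nΣv² − (Σv)² = 18963 − 16641 = 2322
r = -1254 / √(1284 × 2322) = -1254 / 1726.6870 ≈ -0.7262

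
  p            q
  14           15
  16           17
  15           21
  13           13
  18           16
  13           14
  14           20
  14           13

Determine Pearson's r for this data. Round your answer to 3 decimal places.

n = 8, Σp = 117, Σq = 129, Σp² = 1731, Σq² = 2145, Σpq = 1898
nΣpq − ΣpΣq = 15184 − 15093 = 91
nΣp² − (Σp)² = 13848 − 13689 = 159; nΣq² − (Σq)² = 17160 − 16641 = 519
r = 91 / √(159 × 519) = 91 / 287.2647 ≈ 0.317

0.317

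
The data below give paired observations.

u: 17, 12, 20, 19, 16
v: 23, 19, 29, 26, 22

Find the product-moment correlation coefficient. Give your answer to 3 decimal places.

0.959

n = 5, Σu = 84, Σv = 119, Σu² = 1450, Σv² = 2891, Σuv = 2045
nΣuv − ΣuΣv = 10225 − 9996 = 229
nΣu² − (Σu)² = 7250 − 7056 = 194; nΣv² − (Σv)² = 14455 − 14161 = 294
r = 229 / √(194 × 294) = 229 / 238.8221 ≈ 0.959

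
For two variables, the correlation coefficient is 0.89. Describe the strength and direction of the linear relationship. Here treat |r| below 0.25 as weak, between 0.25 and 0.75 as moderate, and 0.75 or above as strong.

strong positive

r = 0.89 > 0 so the relationship is positive.
|r| = 0.89, which falls in the strong range.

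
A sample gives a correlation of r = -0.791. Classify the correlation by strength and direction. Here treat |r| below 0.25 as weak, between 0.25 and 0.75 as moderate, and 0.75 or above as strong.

strong negative

r = -0.791 < 0 so the relationship is negative.
|r| = 0.791, which falls in the strong range.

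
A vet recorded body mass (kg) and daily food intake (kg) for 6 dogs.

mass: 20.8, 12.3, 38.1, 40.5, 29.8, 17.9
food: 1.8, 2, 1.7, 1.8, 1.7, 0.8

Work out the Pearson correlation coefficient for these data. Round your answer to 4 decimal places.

n = 6, Σx = 159.4, Σy = 9.8, Σx² = 4884.24, Σy² = 16.9, Σxy = 264.69
nΣxy − ΣxΣy = 1588.14 − 1562.12 = 26.02
nΣx² − (Σx)² = 29305.44 − 25408.36 = 3897.08; nΣy² − (Σy)² = 101.4 − 96.04 = 5.36
r = 26.02 / √(3897.08 × 5.36) = 26.02 / 144.5280 ≈ 0.1800

0.1800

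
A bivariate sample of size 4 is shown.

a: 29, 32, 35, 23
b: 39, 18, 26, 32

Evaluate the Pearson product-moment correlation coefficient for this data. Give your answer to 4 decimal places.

n = 4, Σa = 119, Σb = 115, Σa² = 3619, Σb² = 3545, Σab = 3353
nΣab − ΣaΣb = 13412 − 13685 = -273
nΣa² − (Σa)² = 14476 − 14161 = 315; nΣb² − (Σb)² = 14180 − 13225 = 955
r = -273 / √(315 × 955) = -273 / 548.4752 ≈ -0.4977

-0.4977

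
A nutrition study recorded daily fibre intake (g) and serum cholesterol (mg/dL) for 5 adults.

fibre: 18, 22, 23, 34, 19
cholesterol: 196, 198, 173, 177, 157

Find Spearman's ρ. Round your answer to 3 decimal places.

Rank fibre: 1, 3, 4, 5, 2
Rank cholesterol: 4, 5, 2, 3, 1
d = rank(fibre) − rank(cholesterol): -3, -2, 2, 2, 1; Σd² = 22
ρ = 1 − 6Σd² / [n(n²−1)] = 1 − 6×22 / (5×24) = 1 − 132/120 ≈ -0.100

-0.100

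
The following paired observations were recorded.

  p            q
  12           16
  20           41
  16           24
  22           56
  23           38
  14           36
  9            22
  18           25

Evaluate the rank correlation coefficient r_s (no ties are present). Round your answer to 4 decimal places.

0.8333

Rank p: 2, 6, 4, 7, 8, 3, 1, 5
Rank q: 1, 7, 3, 8, 6, 5, 2, 4
d = rank(p) − rank(q): 1, -1, 1, -1, 2, -2, -1, 1; Σd² = 14
ρ = 1 − 6Σd² / [n(n²−1)] = 1 − 6×14 / (8×63) = 1 − 84/504 ≈ 0.8333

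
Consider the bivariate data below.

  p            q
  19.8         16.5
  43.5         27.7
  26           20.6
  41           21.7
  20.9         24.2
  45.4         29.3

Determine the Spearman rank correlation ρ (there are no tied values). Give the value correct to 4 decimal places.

Rank p: 1, 5, 3, 4, 2, 6
Rank q: 1, 5, 2, 3, 4, 6
d = rank(p) − rank(q): 0, 0, 1, 1, -2, 0; Σd² = 6
ρ = 1 − 6Σd² / [n(n²−1)] = 1 − 6×6 / (6×35) = 1 − 36/210 ≈ 0.8286

0.8286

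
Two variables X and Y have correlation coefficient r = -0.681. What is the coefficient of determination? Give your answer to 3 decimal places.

0.464

r² = (-0.681)² = 0.464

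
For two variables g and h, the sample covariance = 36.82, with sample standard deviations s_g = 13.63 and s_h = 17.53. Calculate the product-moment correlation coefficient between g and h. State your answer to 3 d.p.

0.154

r = Cov(g,h) / (s_g · s_h) = 36.82 / (13.63 × 17.53)
  = 36.82 / 238.9339 ≈ 0.154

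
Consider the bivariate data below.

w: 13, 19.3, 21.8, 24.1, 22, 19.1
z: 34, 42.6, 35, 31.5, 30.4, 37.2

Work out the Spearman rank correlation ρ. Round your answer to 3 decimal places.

Rank w: 1, 3, 4, 6, 5, 2
Rank z: 3, 6, 4, 2, 1, 5
d = rank(w) − rank(z): -2, -3, 0, 4, 4, -3; Σd² = 54
ρ = 1 − 6Σd² / [n(n²−1)] = 1 − 6×54 / (6×35) = 1 − 324/210 ≈ -0.543

-0.543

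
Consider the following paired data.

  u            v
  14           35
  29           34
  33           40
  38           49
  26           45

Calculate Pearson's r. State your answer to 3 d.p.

0.621

n = 5, Σu = 140, Σv = 203, Σu² = 4246, Σv² = 8407, Σuv = 5828
nΣuv − ΣuΣv = 29140 − 28420 = 720
nΣu² − (Σu)² = 21230 − 19600 = 1630; nΣv² − (Σv)² = 42035 − 41209 = 826
r = 720 / √(1630 × 826) = 720 / 1160.3362 ≈ 0.621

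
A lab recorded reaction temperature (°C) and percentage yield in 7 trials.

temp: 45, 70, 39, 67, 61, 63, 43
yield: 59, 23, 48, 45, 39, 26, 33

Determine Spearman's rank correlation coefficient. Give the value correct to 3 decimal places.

Rank temp: 3, 7, 1, 6, 4, 5, 2
Rank yield: 7, 1, 6, 5, 4, 2, 3
d = rank(temp) − rank(yield): -4, 6, -5, 1, 0, 3, -1; Σd² = 88
ρ = 1 − 6Σd² / [n(n²−1)] = 1 − 6×88 / (7×48) = 1 − 528/336 ≈ -0.571

-0.571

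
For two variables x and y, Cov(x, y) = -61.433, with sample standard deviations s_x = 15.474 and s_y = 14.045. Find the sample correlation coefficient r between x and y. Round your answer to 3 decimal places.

r = Cov(x,y) / (s_x · s_y) = -61.433 / (15.474 × 14.045)
  = -61.433 / 217.3323 ≈ -0.283

-0.283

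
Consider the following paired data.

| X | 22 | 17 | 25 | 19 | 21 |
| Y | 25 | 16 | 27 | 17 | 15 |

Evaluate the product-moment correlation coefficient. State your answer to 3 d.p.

n = 5, ΣX = 104, ΣY = 100, ΣX² = 2200, ΣY² = 2124, ΣXY = 2135
nΣXY − ΣXΣY = 10675 − 10400 = 275
nΣX² − (ΣX)² = 11000 − 10816 = 184; nΣY² − (ΣY)² = 10620 − 10000 = 620
r = 275 / √(184 × 620) = 275 / 337.7573 ≈ 0.814

0.814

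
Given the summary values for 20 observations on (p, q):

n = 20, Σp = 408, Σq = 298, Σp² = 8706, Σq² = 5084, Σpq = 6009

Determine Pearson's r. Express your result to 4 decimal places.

-0.1414

r = (nΣpq − ΣpΣq) / √[(nΣp² − (Σp)²)(nΣq² − (Σq)²)]
Numerator: 20×6009 − 408×298 = -1404
Denominator: √[(174120 − 166464)(101680 − 88804)] = √[7656 × 12876] = 9928.6785
r = -1404 / 9928.6785 ≈ -0.1414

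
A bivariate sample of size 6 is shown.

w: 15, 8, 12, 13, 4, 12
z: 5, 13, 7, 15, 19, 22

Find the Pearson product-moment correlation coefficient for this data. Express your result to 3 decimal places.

n = 6, Σw = 64, Σz = 81, Σw² = 762, Σz² = 1313, Σwz = 798
nΣwz − ΣwΣz = 4788 − 5184 = -396
nΣw² − (Σw)² = 4572 − 4096 = 476; nΣz² − (Σz)² = 7878 − 6561 = 1317
r = -396 / √(476 × 1317) = -396 / 791.7651 ≈ -0.500

-0.500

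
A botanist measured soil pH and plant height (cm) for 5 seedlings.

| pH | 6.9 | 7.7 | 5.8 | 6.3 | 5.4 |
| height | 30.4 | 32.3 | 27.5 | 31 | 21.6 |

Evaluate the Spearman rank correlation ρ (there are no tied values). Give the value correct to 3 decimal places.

0.900

Rank pH: 4, 5, 2, 3, 1
Rank height: 3, 5, 2, 4, 1
d = rank(pH) − rank(height): 1, 0, 0, -1, 0; Σd² = 2
ρ = 1 − 6Σd² / [n(n²−1)] = 1 − 6×2 / (5×24) = 1 − 12/120 ≈ 0.900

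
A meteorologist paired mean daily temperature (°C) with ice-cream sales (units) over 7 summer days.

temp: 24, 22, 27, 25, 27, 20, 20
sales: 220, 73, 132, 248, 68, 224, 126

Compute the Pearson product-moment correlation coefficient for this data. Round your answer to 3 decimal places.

-0.172

n = 7, Σx = 165, Σy = 1091, Σx² = 3943, Σy² = 203333, Σxy = 25486
nΣxy − ΣxΣy = 178402 − 180015 = -1613
nΣx² − (Σx)² = 27601 − 27225 = 376; nΣy² − (Σy)² = 1423331 − 1190281 = 233050
r = -1613 / √(376 × 233050) = -1613 / 9360.9188 ≈ -0.172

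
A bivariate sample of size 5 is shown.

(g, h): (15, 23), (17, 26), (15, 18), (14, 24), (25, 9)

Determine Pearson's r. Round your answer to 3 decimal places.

n = 5, Σg = 86, Σh = 100, Σg² = 1560, Σh² = 2186, Σgh = 1618
nΣgh − ΣgΣh = 8090 − 8600 = -510
nΣg² − (Σg)² = 7800 − 7396 = 404; nΣh² − (Σh)² = 10930 − 10000 = 930
r = -510 / √(404 × 930) = -510 / 612.9600 ≈ -0.832

-0.832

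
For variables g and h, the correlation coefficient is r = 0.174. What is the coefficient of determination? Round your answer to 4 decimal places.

0.0303

r² = (0.174)² = 0.0303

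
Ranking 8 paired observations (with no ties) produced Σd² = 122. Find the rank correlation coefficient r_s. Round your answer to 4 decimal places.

-0.4524

ρ = 1 − 6Σd² / [n(n²−1)] = 1 − 6×122 / (8×63)
  = 1 − 732/504 = 1 − 1.45238 ≈ -0.4524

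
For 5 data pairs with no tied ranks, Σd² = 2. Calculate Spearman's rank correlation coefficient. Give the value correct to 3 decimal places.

0.900

ρ = 1 − 6Σd² / [n(n²−1)] = 1 − 6×2 / (5×24)
  = 1 − 12/120 = 1 − 0.1000 ≈ 0.900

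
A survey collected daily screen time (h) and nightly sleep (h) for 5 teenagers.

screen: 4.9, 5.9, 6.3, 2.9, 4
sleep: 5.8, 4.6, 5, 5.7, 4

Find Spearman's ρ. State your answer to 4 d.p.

-0.1000

Rank screen: 3, 4, 5, 1, 2
Rank sleep: 5, 2, 3, 4, 1
d = rank(screen) − rank(sleep): -2, 2, 2, -3, 1; Σd² = 22
ρ = 1 − 6Σd² / [n(n²−1)] = 1 − 6×22 / (5×24) = 1 − 132/120 ≈ -0.1000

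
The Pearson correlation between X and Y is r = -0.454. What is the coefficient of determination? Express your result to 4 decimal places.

0.2061

r² = (-0.454)² = 0.2061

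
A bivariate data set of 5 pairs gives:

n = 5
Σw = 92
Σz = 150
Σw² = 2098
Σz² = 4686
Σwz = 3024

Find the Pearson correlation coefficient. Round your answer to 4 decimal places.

0.9616

r = (nΣwz − ΣwΣz) / √[(nΣw² − (Σw)²)(nΣz² − (Σz)²)]
Numerator: 5×3024 − 92×150 = 1320
Denominator: √[(10490 − 8464)(23430 − 22500)] = √[2026 × 930] = 1372.6544
r = 1320 / 1372.6544 ≈ 0.9616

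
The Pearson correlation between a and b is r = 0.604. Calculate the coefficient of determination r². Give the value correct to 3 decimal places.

0.365

r² = (0.604)² = 0.365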